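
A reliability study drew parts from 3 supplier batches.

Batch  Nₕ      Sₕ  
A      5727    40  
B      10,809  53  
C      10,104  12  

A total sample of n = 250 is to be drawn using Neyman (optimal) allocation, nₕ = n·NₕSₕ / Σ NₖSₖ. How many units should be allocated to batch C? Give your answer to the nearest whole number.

33

Σ NₕSₕ = 5727·40 + 10809·53 + 10104·12 = 923205.
Share for C: 121248/923205 = 0.13133.
n_C = 250 × 0.13133 = 32.833... → 33.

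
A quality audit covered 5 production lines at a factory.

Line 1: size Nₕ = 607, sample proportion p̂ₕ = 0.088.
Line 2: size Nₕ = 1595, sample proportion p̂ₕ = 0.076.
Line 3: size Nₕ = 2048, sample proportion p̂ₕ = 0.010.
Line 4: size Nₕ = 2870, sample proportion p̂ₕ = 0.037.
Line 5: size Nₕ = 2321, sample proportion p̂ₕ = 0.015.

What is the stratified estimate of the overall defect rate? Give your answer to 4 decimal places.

0.0356

N = 607 + 1595 + 2048 + 2870 + 2321 = 9441.
Overall proportion = Σ (Nₕ/N)·p̂ₕ.
Σ Nₕp̂ₕ = 53.416 + 121.22 + 20.48 + 106.19 + 34.815 = 336.121.
336.121 / 9441 = 0.035602... → 0.0356.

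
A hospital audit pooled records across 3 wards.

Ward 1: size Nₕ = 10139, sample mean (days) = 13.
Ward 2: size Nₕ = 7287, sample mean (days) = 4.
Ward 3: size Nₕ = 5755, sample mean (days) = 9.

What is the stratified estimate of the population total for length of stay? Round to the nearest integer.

1: 10139·13 = 131807
2: 7287·4 = 29148
3: 5755·9 = 51795
τ̂ = Σ Nₕx̄ₕ = 212750.

212750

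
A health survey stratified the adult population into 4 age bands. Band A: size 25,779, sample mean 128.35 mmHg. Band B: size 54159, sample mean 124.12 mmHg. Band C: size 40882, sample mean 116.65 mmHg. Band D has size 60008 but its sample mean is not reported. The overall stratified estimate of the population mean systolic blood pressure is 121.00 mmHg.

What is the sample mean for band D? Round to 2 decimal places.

N = 25779 + 54159 + 40882 + 60008 = 180828.
Overall total = μ·N = 121.00·180828 = 21880188.
Subtract the known strata: 25779·128.35 + 54159·124.12 + 40882·116.65 = 14799835.03.
Remaining total for band D: 21880188 − 14799835.03 = 7080352.97.
Divide by its size: 7080352.97 / 60008 = 117.9902... → 117.99.

117.99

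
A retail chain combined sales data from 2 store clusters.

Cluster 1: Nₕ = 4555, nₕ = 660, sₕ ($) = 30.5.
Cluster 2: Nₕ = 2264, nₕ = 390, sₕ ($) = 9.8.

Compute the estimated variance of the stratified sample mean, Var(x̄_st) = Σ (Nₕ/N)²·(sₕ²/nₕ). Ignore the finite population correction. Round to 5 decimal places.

N = 6819; Wₕ = Nₕ/N.
cluster 1: (4555/6819)²·30.5²/660 = 0.62891380
cluster 2: (2264/6819)²·9.8²/390 = 0.02714557
Sum = 0.65605937 → 0.65606.

0.65606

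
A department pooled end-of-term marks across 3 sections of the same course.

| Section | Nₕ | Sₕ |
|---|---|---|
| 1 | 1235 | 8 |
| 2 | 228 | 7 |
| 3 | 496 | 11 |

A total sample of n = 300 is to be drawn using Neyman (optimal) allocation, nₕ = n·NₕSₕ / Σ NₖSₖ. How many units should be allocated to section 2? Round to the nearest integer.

Σ NₕSₕ = 1235·8 + 228·7 + 496·11 = 16932.
Share for 2: 1596/16932 = 0.09426.
n_2 = 300 × 0.09426 = 28.278... → 28.

28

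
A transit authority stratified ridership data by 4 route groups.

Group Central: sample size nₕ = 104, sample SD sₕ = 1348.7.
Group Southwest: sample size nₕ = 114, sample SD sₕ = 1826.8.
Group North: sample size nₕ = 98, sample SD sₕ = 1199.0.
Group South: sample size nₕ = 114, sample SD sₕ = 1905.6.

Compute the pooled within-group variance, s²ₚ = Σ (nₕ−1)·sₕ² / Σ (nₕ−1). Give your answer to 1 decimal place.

2615598.7

Degrees of freedom: 103 + 113 + 97 + 113 = 426.
Σ(nₕ−1)sₕ² = 103·1818991.69 + 113·3337198.24 + 97·1437601 + 113·3631311.36 = 1114245025.87.
s²ₚ = 1114245025.87 / 426 = 2615598.652... → 2615598.7.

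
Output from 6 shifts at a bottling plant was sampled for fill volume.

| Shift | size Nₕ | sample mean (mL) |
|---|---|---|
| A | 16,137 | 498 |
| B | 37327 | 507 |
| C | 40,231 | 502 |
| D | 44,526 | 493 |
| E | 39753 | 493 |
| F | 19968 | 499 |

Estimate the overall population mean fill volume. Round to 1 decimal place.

498.5

N = 197942; weights Wₕ = Nₕ/N = (0.0815, 0.1886, 0.2032, 0.2249, 0.2008, 0.1009).
x̄_st = Σ Wₕ·x̄ₕ = 0.0815·498 + 0.1886·507 + 0.2032·502 + 0.2249·493 + 0.2008·493 + 0.1009·499 ≈ 498.482...
→ 498.5.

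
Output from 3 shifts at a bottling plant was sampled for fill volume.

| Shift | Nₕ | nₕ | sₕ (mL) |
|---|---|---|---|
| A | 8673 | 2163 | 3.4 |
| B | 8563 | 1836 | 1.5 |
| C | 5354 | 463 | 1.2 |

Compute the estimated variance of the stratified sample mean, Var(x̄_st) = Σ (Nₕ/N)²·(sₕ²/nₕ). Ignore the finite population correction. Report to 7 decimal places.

0.0011386

N = 22590; Wₕ = Nₕ/N.
shift A: (8673/22590)²·3.4²/2163 = 0.0007877847
shift B: (8563/22590)²·1.5²/1836 = 0.0001760878
shift C: (5354/22590)²·1.2²/463 = 0.0001747052
Sum = 0.0011385777 → 0.0011386.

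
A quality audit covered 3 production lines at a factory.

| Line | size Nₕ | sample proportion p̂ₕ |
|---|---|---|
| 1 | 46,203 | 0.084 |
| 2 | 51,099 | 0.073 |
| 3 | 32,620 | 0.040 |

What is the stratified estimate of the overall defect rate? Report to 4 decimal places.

0.0686

N = 46203 + 51099 + 32620 = 129922.
Overall proportion = Σ (Nₕ/N)·p̂ₕ.
Σ Nₕp̂ₕ = 3881.052 + 3730.227 + 1304.8 = 8916.079.
8916.079 / 129922 = 0.068626... → 0.0686.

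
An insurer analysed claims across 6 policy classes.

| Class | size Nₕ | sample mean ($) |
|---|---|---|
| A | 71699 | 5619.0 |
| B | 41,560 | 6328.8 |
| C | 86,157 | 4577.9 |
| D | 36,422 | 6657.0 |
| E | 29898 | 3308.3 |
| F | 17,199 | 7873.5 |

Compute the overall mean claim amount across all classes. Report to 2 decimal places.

N = 282935; weights Wₕ = Nₕ/N = (0.2534, 0.1469, 0.3045, 0.1287, 0.1057, 0.0608).
x̄_st = Σ Wₕ·x̄ₕ = 0.2534·5619.0 + 0.1469·6328.8 + 0.3045·4577.9 + 0.1287·6657.0 + 0.1057·3308.3 + 0.0608·7873.5 ≈ 5432.7279...
→ 5432.73.

5432.73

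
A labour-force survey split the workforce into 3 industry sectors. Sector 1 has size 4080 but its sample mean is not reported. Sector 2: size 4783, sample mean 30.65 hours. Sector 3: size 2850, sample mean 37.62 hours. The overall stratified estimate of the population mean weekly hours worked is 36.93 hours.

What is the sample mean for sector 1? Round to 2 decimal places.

N = 4080 + 4783 + 2850 = 11713.
Overall total = μ·N = 36.93·11713 = 432561.09.
Subtract the known strata: 4783·30.65 + 2850·37.62 = 253815.95.
Remaining total for sector 1: 432561.09 − 253815.95 = 178745.14.
Divide by its size: 178745.14 / 4080 = 43.8101... → 43.81.

43.81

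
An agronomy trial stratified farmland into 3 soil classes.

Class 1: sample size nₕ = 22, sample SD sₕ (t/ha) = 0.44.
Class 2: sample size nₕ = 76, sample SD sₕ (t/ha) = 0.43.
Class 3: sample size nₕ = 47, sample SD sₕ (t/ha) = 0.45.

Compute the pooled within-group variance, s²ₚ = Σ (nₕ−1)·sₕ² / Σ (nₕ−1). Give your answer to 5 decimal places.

Degrees of freedom: 21 + 75 + 46 = 142.
Σ(nₕ−1)sₕ² = 21·0.1936 + 75·0.1849 + 46·0.2025 = 27.2481.
s²ₚ = 27.2481 / 142 = 0.1918880... → 0.19189.

0.19189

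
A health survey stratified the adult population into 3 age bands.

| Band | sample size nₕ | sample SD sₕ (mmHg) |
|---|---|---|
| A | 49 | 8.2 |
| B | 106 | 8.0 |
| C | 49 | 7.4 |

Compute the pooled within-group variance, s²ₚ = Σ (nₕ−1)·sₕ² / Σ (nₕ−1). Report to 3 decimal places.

A: (49−1)·8.2² = 48·67.24 = 3227.52
B: (106−1)·8.0² = 105·64 = 6720
C: (49−1)·7.4² = 48·54.76 = 2628.48
Numerator = 12576; denominator = Σ(nₕ−1) = 201.
s²ₚ = 12576/201 = 62.56716... → 62.567.

62.567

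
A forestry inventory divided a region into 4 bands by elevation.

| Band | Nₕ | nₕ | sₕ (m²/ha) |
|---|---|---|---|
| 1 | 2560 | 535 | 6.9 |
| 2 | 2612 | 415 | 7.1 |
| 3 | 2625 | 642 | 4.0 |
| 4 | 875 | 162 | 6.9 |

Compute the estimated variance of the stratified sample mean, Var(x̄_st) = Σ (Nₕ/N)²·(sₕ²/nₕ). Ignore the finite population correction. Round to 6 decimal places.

N = 8672; Wₕ = Nₕ/N.
band 1: (2560/8672)²·6.9²/535 = 0.007755071
band 2: (2612/8672)²·7.1²/415 = 0.011019868
band 3: (2625/8672)²·4.0²/642 = 0.002283521
band 4: (875/8672)²·6.9²/162 = 0.002991994
Sum = 0.024050455 → 0.024050.

0.024050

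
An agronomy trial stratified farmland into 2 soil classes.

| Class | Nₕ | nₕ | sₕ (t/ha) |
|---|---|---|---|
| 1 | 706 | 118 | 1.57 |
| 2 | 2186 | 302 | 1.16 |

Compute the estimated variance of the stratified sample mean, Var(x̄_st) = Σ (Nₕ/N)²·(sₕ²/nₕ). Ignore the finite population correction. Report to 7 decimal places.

0.0037906

N = 2892. Term for each stratum: Wₕ²sₕ²/nₕ.
Var(x̄_st) = 0.0012448875 + 0.0025457325 = 0.0037906201 → 0.0037906.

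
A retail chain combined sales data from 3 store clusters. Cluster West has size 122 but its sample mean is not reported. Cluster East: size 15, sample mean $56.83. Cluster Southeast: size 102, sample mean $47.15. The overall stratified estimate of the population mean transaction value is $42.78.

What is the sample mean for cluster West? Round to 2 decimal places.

Σ Nₕx̄ₕ = N·μ, so 122·x̄_West = 239·42.78 − (15·56.83 + 102·47.15).
= 10224.42 − 5661.75 = 4562.67.
x̄_West = 4562.67 / 122 = 37.3989... → 37.40.

37.40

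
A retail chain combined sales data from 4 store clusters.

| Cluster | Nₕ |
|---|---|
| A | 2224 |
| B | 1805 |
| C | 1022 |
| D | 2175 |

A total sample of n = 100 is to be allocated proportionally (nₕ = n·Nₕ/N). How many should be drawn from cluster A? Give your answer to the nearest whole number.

31

N = 2224 + 1805 + 1022 + 2175 = 7226.
n_A = 100·2224/7226 = 30.778... → 31.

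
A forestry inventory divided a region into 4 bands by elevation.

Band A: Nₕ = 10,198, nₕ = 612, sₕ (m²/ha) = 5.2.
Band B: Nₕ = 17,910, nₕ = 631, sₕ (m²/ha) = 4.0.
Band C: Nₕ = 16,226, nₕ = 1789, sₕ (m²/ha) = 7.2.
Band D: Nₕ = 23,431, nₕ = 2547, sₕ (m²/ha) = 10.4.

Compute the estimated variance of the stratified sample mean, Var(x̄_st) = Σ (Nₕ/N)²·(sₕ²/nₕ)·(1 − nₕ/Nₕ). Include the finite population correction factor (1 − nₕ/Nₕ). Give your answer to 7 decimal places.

0.0086527

N = 67765. Term for each stratum: Wₕ²sₕ²/nₕ·(1−nₕ/Nₕ).
Var(x̄_st) = 0.0009405823 + 0.0017088106 + 0.0014781966 + 0.0045251331 = 0.0086527226 → 0.0086527.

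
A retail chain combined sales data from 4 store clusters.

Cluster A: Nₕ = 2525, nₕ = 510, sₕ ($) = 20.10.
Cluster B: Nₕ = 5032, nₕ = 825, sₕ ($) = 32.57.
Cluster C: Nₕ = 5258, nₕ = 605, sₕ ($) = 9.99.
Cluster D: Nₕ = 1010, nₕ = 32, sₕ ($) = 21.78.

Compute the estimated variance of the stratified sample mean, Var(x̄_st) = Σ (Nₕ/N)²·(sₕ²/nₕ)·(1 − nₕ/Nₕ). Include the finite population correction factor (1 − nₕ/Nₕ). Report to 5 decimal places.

N = 13825; Wₕ = Nₕ/N.
cluster A: (2525/13825)²·20.10²/510·(1 − 510/2525) = 0.02108765
cluster B: (5032/13825)²·32.57²/825·(1 − 825/5032) = 0.14241785
cluster C: (5258/13825)²·9.99²/605·(1 − 605/5258) = 0.02111538
cluster D: (1010/13825)²·21.78²/32·(1 − 32/1010) = 0.07661181
Sum = 0.26123269 → 0.26123.

0.26123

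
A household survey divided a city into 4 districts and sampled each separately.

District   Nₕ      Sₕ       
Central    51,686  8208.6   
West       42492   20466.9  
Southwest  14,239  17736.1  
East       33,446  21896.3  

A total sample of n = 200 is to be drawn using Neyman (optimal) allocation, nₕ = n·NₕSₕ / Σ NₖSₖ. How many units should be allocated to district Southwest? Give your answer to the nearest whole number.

Central: NₕSₕ = 51686·8208.6 = 424269699.6
West: NₕSₕ = 42492·20466.9 = 869679514.8
Southwest: NₕSₕ = 14239·17736.1 = 252544327.9
East: NₕSₕ = 33446·21896.3 = 732343649.8
Σ NₕSₕ = 2278837192.1.
n_Southwest = 200·252544327.9/2278837192.1 = 22.164... → 22.

22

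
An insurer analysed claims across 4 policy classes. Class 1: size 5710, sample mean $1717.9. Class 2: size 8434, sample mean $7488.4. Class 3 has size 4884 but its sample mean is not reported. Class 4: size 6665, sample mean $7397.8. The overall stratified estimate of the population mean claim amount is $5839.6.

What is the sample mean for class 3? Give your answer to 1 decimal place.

5684.7

Σ Nₕx̄ₕ = N·μ, so 4884·x̄_3 = 25693·5839.6 − (5710·1717.9 + 8434·7488.4 + 6665·7397.8).
= 150036842.8 − 122272711.6 = 27764131.2.
x̄_3 = 27764131.2 / 4884 = 5684.712... → 5684.7.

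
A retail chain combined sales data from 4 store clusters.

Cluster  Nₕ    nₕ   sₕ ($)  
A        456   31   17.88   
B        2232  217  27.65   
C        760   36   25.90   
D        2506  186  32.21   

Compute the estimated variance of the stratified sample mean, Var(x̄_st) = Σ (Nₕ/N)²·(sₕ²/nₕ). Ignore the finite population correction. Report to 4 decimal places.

N = 5954; Wₕ = Nₕ/N.
cluster A: (456/5954)²·17.88²/31 = 0.0604902
cluster B: (2232/5954)²·27.65²/217 = 0.4951095
cluster C: (760/5954)²·25.90²/36 = 0.3036033
cluster D: (2506/5954)²·32.21²/186 = 0.9881275
Sum = 1.8473306 → 1.8473.

1.8473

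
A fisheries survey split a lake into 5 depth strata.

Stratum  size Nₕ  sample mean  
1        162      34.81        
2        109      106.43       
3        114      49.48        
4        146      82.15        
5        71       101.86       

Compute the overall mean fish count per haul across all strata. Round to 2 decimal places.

69.94

N = 602; weights Wₕ = Nₕ/N = (0.2691, 0.1811, 0.1894, 0.2425, 0.1179).
x̄_st = Σ Wₕ·x̄ₕ = 0.2691·34.81 + 0.1811·106.43 + 0.1894·49.48 + 0.2425·82.15 + 0.1179·101.86 ≈ 69.9448...
→ 69.94.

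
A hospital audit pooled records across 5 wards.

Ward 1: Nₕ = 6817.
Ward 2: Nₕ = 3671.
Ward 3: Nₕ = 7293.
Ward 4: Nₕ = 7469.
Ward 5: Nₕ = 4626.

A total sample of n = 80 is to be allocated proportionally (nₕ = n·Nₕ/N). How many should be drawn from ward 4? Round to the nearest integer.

20

N = 6817 + 3671 + 7293 + 7469 + 4626 = 29876.
n_4 = 80·7469/29876 = 20 → 20.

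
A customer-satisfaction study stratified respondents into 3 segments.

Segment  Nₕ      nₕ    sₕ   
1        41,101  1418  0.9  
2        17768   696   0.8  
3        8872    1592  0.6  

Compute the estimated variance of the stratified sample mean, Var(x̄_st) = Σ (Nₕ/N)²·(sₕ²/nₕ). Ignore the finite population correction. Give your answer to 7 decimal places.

N = 67741; Wₕ = Nₕ/N.
segment 1: (41101/67741)²·0.9²/1418 = 0.0002102860
segment 2: (17768/67741)²·0.8²/696 = 0.0000632622
segment 3: (8872/67741)²·0.6²/1592 = 0.0000038788
Sum = 0.0002774271 → 0.0002774.

0.0002774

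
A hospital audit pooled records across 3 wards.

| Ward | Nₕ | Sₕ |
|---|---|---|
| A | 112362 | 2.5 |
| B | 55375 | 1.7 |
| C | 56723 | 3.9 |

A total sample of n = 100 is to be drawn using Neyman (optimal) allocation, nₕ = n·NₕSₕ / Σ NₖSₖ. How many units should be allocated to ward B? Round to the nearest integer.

Σ NₕSₕ = 112362·2.5 + 55375·1.7 + 56723·3.9 = 596262.2.
Share for B: 94137.5/596262.2 = 0.15788.
n_B = 100 × 0.15788 = 15.788... → 16.

16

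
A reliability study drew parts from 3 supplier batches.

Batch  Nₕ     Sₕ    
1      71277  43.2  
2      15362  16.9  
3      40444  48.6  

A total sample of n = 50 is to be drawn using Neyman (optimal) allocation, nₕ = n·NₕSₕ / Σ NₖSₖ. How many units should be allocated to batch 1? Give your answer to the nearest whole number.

Σ NₕSₕ = 71277·43.2 + 15362·16.9 + 40444·48.6 = 5304362.6.
Share for 1: 3079166.4/5304362.6 = 0.58050.
n_1 = 50 × 0.58050 = 29.025... → 29.

29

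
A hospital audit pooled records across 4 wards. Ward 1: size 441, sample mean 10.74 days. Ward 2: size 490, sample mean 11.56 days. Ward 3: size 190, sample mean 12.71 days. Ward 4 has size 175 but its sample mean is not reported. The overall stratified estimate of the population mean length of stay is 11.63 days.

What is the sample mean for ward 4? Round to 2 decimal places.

N = 441 + 490 + 190 + 175 = 1296.
Overall total = μ·N = 11.63·1296 = 15072.48.
Subtract the known strata: 441·10.74 + 490·11.56 + 190·12.71 = 12815.64.
Remaining total for ward 4: 15072.48 − 12815.64 = 2256.84.
Divide by its size: 2256.84 / 175 = 12.8962... → 12.90.

12.90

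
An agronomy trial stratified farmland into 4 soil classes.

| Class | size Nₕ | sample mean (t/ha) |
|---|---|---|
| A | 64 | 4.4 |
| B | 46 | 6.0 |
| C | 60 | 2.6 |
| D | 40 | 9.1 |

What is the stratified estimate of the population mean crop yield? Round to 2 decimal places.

5.13

N = 64 + 46 + 60 + 40 = 210.
The stratified mean weights each stratum mean by its population share Nₕ/N.
Σ Nₕx̄ₕ = 64·4.4 + 46·6.0 + 60·2.6 + 40·9.1 = 281.6 + 276 + 156 + 364 = 1077.6.
Divide by N: 1077.6 / 210 = 5.1314... → 5.13.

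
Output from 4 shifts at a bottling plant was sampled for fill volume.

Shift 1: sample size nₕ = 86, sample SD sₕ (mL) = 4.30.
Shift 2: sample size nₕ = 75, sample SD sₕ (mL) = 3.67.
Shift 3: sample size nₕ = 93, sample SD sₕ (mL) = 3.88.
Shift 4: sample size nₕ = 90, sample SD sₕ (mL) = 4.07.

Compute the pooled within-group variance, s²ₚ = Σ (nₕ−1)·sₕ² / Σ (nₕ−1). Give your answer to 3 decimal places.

1: (86−1)·4.30² = 85·18.49 = 1571.65
2: (75−1)·3.67² = 74·13.4689 = 996.6986
3: (93−1)·3.88² = 92·15.0544 = 1385.0048
4: (90−1)·4.07² = 89·16.5649 = 1474.2761
Numerator = 5427.6295; denominator = Σ(nₕ−1) = 340.
s²ₚ = 5427.6295/340 = 15.96362... → 15.964.

15.964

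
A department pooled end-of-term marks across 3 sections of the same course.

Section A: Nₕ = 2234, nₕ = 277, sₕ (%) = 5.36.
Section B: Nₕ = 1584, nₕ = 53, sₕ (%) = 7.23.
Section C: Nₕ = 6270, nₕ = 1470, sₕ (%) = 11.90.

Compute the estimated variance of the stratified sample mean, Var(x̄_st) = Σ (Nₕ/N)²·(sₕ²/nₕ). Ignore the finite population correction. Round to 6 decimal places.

N = 10088; Wₕ = Nₕ/N.
section A: (2234/10088)²·5.36²/277 = 0.005086347
section B: (1584/10088)²·7.23²/53 = 0.024316493
section C: (6270/10088)²·11.90²/1470 = 0.037213586
Sum = 0.066616426 → 0.066616.

0.066616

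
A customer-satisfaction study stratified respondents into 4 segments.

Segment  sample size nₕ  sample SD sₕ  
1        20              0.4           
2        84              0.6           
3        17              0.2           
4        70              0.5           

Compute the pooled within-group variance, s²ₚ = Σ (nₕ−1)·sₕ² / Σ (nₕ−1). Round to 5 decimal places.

1: (20−1)·0.4² = 19·0.16 = 3.04
2: (84−1)·0.6² = 83·0.36 = 29.88
3: (17−1)·0.2² = 16·0.04 = 0.64
4: (70−1)·0.5² = 69·0.25 = 17.25
Numerator = 50.81; denominator = Σ(nₕ−1) = 187.
s²ₚ = 50.81/187 = 0.2717112... → 0.27171.

0.27171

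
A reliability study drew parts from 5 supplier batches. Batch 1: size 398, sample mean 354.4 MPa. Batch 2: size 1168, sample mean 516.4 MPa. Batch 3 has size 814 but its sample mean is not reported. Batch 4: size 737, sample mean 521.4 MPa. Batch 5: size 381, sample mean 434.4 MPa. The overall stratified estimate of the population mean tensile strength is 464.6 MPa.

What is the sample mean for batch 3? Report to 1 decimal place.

N = 398 + 1168 + 814 + 737 + 381 = 3498.
Overall total = μ·N = 464.6·3498 = 1625170.8.
Subtract the known strata: 398·354.4 + 1168·516.4 + 737·521.4 + 381·434.4 = 1293984.6.
Remaining total for batch 3: 1625170.8 − 1293984.6 = 331186.2.
Divide by its size: 331186.2 / 814 = 406.863... → 406.9.

406.9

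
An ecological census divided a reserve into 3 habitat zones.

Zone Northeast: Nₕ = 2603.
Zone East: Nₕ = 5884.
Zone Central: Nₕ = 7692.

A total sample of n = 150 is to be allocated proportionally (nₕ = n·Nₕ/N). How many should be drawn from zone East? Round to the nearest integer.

55

N = 2603 + 5884 + 7692 = 16179.
n_East = 150·5884/16179 = 54.552... → 55.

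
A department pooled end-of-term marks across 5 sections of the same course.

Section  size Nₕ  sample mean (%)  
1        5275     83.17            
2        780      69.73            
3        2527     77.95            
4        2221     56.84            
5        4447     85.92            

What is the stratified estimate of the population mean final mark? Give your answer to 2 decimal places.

N = 15250; weights Wₕ = Nₕ/N = (0.3459, 0.0511, 0.1657, 0.1456, 0.2916).
x̄_st = Σ Wₕ·x̄ₕ = 0.3459·83.17 + 0.0511·69.73 + 0.1657·77.95 + 0.1456·56.84 + 0.2916·85.92 ≈ 78.5848...
→ 78.58.

78.58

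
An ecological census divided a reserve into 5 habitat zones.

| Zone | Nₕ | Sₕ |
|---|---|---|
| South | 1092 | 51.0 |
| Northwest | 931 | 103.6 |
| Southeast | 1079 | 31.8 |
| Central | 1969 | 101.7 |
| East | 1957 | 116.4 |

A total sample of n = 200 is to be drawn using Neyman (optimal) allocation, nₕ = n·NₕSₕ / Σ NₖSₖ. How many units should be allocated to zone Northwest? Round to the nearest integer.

South: NₕSₕ = 1092·51.0 = 55692
Northwest: NₕSₕ = 931·103.6 = 96451.6
Southeast: NₕSₕ = 1079·31.8 = 34312.2
Central: NₕSₕ = 1969·101.7 = 200247.3
East: NₕSₕ = 1957·116.4 = 227794.8
Σ NₕSₕ = 614497.9.
n_Northwest = 200·96451.6/614497.9 = 31.392... → 31.

31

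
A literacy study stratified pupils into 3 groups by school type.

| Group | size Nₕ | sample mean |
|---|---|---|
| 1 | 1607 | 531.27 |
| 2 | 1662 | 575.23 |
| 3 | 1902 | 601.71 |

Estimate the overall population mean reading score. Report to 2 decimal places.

N = 1607 + 1662 + 1902 = 5171.
Weight each subgroup mean by Nₕ/N and sum.
Σ Nₕx̄ₕ = 1607·531.27 + 1662·575.23 + 1902·601.71 = 853750.89 + 956032.26 + 1144452.42 = 2954235.57.
Divide by N: 2954235.57 / 5171 = 571.3084... → 571.31.

571.31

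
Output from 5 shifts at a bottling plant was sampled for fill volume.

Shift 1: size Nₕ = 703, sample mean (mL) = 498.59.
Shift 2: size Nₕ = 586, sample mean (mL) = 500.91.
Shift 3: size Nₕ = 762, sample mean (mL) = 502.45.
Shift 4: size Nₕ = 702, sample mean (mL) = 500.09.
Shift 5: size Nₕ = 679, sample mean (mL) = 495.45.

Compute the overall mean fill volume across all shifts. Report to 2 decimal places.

x̄_st = (Σ Nₕx̄ₕ) / (Σ Nₕ) = (703·498.59 + 586·500.91 + 762·502.45 + 702·500.09 + 679·495.45) / 3432
= 1714382.66 / 3432 = 499.5287... → 499.53.

499.53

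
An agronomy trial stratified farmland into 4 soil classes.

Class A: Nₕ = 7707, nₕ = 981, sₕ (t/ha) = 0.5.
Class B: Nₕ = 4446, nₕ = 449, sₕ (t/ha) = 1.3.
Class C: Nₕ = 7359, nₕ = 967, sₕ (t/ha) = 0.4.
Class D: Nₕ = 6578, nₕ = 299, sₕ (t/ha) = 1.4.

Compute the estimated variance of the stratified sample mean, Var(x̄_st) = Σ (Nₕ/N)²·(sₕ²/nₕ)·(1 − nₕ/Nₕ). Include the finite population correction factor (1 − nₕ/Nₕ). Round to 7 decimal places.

N = 26090; Wₕ = Nₕ/N.
class A: (7707/26090)²·0.5²/981·(1 − 981/7707) = 0.0000194073
class B: (4446/26090)²·1.3²/449·(1 − 449/4446) = 0.0000982643
class C: (7359/26090)²·0.4²/967·(1 − 967/7359) = 0.0000114341
class D: (6578/26090)²·1.4²/299·(1 − 299/6578) = 0.0003977600
Sum = 0.0005268657 → 0.0005269.

0.0005269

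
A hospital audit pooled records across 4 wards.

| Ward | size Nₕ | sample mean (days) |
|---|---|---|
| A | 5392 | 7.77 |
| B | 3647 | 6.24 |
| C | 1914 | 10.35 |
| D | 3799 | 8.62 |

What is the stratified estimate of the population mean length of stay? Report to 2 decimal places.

x̄_st = (Σ Nₕx̄ₕ) / (Σ Nₕ) = (5392·7.77 + 3647·6.24 + 1914·10.35 + 3799·8.62) / 14752
= 117210.4 / 14752 = 7.9454... → 7.95.

7.95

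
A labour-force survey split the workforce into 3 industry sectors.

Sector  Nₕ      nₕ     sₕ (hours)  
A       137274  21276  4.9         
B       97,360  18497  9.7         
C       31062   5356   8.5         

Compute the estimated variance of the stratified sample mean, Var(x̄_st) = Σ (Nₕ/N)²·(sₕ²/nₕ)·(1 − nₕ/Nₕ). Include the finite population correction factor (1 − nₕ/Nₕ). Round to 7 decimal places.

N = 265696. Term for each stratum: Wₕ²sₕ²/nₕ·(1−nₕ/Nₕ).
Var(x̄_st) = 0.0002545487 + 0.0005532558 + 0.0001525777 = 0.0009603823 → 0.0009604.

0.0009604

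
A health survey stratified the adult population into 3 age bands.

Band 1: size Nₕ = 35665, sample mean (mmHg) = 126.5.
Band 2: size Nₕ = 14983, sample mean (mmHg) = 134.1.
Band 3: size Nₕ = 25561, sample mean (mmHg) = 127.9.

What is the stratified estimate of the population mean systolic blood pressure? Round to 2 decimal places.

N = 76209; weights Wₕ = Nₕ/N = (0.4680, 0.1966, 0.3354).
x̄_st = Σ Wₕ·x̄ₕ = 0.4680·126.5 + 0.1966·134.1 + 0.3354·127.9 ≈ 128.4638...
→ 128.46.

128.46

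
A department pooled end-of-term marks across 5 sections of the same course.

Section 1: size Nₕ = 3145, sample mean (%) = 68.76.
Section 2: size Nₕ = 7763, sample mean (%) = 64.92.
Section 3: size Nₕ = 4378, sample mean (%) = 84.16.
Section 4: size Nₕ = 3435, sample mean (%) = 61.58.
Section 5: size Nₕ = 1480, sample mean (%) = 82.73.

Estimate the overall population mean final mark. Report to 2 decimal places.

N = 20201; weights Wₕ = Nₕ/N = (0.1557, 0.3843, 0.2167, 0.1700, 0.0733).
x̄_st = Σ Wₕ·x̄ₕ = 0.1557·68.76 + 0.3843·64.92 + 0.2167·84.16 + 0.1700·61.58 + 0.0733·82.73 ≈ 70.4245...
→ 70.42.

70.42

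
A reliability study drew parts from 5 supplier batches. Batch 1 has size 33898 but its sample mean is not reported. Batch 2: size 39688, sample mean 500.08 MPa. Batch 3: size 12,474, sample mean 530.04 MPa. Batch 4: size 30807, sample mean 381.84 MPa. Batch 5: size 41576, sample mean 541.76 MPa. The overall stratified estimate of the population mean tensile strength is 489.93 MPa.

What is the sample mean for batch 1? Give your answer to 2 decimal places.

Σ Nₕx̄ₕ = N·μ, so 33898·x̄_1 = 158443·489.93 − (39688·500.08 + 12474·530.04 + 30807·381.84 + 41576·541.76).
= 77625978.99 − 60746452.64 = 16879526.35.
x̄_1 = 16879526.35 / 33898 = 497.9505... → 497.95.

497.95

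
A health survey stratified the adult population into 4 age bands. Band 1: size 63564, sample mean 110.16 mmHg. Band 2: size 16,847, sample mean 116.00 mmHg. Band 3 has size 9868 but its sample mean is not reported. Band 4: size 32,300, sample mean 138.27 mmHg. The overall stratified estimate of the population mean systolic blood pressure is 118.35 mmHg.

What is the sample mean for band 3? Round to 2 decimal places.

Σ Nₕx̄ₕ = N·μ, so 9868·x̄_3 = 122579·118.35 − (63564·110.16 + 16847·116.00 + 32300·138.27).
= 14507224.65 − 13422583.24 = 1084641.41.
x̄_3 = 1084641.41 / 9868 = 109.9150... → 109.92.

109.92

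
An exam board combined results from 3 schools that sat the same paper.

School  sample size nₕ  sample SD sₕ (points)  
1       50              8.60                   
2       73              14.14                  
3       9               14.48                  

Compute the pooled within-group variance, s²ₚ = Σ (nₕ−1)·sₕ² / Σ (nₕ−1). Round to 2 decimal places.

Degrees of freedom: 49 + 72 + 8 = 129.
Σ(nₕ−1)sₕ² = 49·73.96 + 72·199.9396 + 8·209.6704 = 19697.0544.
s²ₚ = 19697.0544 / 129 = 152.6903... → 152.69.

152.69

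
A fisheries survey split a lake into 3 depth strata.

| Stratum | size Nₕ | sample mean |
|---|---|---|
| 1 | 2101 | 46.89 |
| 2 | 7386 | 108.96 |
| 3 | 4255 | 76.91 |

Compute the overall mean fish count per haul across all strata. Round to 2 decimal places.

N = 2101 + 7386 + 4255 = 13742.
The stratified mean weights each stratum mean by its population share Nₕ/N.
Σ Nₕx̄ₕ = 2101·46.89 + 7386·108.96 + 4255·76.91 = 98515.89 + 804778.56 + 327252.05 = 1230546.5.
Divide by N: 1230546.5 / 13742 = 89.5464... → 89.55.

89.55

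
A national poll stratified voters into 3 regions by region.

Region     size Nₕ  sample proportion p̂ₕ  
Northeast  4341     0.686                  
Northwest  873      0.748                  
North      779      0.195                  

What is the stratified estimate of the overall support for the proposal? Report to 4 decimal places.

0.6312

Wₕ = Nₕ/N with N = 5993: 0.7243, 0.1457, 0.1300.
p̂_st = 0.7243·0.686 + 0.1457·0.748 + 0.1300·0.195 ≈ 0.631209... → 0.6312.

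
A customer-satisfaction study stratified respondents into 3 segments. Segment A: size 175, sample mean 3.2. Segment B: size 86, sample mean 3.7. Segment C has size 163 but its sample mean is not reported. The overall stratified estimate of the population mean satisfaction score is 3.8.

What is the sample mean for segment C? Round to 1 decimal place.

4.5

N = 175 + 86 + 163 = 424.
Overall total = μ·N = 3.8·424 = 1611.2.
Subtract the known strata: 175·3.2 + 86·3.7 = 878.2.
Remaining total for segment C: 1611.2 − 878.2 = 733.
Divide by its size: 733 / 163 = 4.497... → 4.5.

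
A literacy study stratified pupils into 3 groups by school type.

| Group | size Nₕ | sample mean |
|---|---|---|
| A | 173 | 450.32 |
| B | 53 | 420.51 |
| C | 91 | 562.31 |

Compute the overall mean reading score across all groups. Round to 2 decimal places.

N = 317; weights Wₕ = Nₕ/N = (0.5457, 0.1672, 0.2871).
x̄_st = Σ Wₕ·x̄ₕ = 0.5457·450.32 + 0.1672·420.51 + 0.2871·562.31 ≈ 477.4845...
→ 477.48.

477.48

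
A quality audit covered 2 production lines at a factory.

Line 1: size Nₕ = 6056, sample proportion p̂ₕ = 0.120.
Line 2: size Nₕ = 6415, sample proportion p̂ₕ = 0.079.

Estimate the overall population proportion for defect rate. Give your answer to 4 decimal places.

Wₕ = Nₕ/N with N = 12471: 0.4856, 0.5144.
p̂_st = 0.4856·0.120 + 0.5144·0.079 ≈ 0.098910... → 0.0989.

0.0989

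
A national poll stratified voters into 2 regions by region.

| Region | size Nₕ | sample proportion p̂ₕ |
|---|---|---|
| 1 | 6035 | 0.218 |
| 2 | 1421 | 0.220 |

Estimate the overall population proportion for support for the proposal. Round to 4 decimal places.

0.2184

N = 6035 + 1421 = 7456.
Overall proportion = Σ (Nₕ/N)·p̂ₕ.
Σ Nₕp̂ₕ = 1315.63 + 312.62 = 1628.25.
1628.25 / 7456 = 0.218381... → 0.2184.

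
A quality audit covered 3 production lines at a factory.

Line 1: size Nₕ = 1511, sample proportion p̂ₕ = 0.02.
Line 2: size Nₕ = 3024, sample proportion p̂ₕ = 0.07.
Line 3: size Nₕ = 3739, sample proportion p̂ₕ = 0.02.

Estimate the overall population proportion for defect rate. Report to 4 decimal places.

0.0383

N = 1511 + 3024 + 3739 = 8274.
Overall proportion = Σ (Nₕ/N)·p̂ₕ.
Σ Nₕp̂ₕ = 30.22 + 211.68 + 74.78 = 316.68.
316.68 / 8274 = 0.038274... → 0.0383.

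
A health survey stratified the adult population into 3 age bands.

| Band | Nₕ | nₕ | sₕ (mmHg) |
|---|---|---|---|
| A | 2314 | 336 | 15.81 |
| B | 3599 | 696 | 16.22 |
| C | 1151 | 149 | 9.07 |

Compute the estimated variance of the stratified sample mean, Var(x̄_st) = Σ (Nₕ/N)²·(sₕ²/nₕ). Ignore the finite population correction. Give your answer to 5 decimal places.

0.19260

N = 7064. Term for each stratum: Wₕ²sₕ²/nₕ.
Var(x̄_st) = 0.07982700 + 0.09811937 + 0.01465810 = 0.19260447 → 0.19260.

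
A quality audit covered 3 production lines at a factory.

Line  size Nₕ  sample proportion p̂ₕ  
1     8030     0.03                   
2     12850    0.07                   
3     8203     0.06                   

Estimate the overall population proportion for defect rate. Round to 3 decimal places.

0.056

N = 8030 + 12850 + 8203 = 29083.
Overall proportion = Σ (Nₕ/N)·p̂ₕ.
Σ Nₕp̂ₕ = 240.9 + 899.5 + 492.18 = 1632.58.
1632.58 / 29083 = 0.05614... → 0.056.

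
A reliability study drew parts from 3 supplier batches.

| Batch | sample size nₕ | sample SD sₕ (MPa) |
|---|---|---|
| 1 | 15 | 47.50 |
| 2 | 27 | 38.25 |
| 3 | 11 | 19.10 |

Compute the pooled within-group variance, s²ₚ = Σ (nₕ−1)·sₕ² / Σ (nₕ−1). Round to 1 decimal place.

Degrees of freedom: 14 + 26 + 10 = 50.
Σ(nₕ−1)sₕ² = 14·2256.25 + 26·1463.0625 + 10·364.81 = 73275.225.
s²ₚ = 73275.225 / 50 = 1465.505... → 1465.5.

1465.5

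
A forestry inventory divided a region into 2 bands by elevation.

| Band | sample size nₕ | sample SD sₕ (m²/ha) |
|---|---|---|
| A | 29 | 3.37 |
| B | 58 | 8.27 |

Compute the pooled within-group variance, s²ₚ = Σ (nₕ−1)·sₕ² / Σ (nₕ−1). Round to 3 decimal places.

Degrees of freedom: 28 + 57 = 85.
Σ(nₕ−1)sₕ² = 28·11.3569 + 57·68.3929 = 4216.3885.
s²ₚ = 4216.3885 / 85 = 49.60457... → 49.605.

49.605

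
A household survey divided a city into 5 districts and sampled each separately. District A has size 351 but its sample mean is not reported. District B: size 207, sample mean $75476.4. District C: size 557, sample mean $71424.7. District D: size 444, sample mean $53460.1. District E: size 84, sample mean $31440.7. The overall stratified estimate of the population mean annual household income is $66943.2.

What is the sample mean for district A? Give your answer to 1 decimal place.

Σ Nₕx̄ₕ = N·μ, so 351·x̄_A = 1643·66943.2 − (207·75476.4 + 557·71424.7 + 444·53460.1 + 84·31440.7).
= 109987677.6 − 81784475.9 = 28203201.7.
x̄_A = 28203201.7 / 351 = 80351.002... → 80351.0.

80351.0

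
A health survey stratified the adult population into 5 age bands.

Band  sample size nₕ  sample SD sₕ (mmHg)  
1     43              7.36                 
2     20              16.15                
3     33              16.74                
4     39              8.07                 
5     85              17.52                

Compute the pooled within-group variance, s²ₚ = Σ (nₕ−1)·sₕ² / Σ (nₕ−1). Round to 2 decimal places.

206.77

1: (43−1)·7.36² = 42·54.1696 = 2275.1232
2: (20−1)·16.15² = 19·260.8225 = 4955.6275
3: (33−1)·16.74² = 32·280.2276 = 8967.2832
4: (39−1)·8.07² = 38·65.1249 = 2474.7462
5: (85−1)·17.52² = 84·306.9504 = 25783.8336
Numerator = 44456.6137; denominator = Σ(nₕ−1) = 215.
s²ₚ = 44456.6137/215 = 206.7749... → 206.77.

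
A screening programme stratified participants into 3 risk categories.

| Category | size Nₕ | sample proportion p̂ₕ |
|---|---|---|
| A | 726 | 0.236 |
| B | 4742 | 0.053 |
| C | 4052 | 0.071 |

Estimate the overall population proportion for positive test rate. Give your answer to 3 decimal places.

N = 726 + 4742 + 4052 = 9520.
Overall proportion = Σ (Nₕ/N)·p̂ₕ.
Σ Nₕp̂ₕ = 171.336 + 251.326 + 287.692 = 710.354.
710.354 / 9520 = 0.07462... → 0.075.

0.075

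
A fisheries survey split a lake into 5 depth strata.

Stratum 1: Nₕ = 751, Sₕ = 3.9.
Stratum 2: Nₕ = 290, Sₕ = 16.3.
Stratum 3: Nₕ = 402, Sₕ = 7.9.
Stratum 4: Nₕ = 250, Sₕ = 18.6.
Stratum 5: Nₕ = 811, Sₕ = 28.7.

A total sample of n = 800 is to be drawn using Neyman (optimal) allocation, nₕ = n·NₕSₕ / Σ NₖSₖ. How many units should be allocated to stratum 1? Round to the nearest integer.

Σ NₕSₕ = 751·3.9 + 290·16.3 + 402·7.9 + 250·18.6 + 811·28.7 = 38757.4.
Share for 1: 2928.9/38757.4 = 0.07557.
n_1 = 800 × 0.07557 = 60.456... → 60.

60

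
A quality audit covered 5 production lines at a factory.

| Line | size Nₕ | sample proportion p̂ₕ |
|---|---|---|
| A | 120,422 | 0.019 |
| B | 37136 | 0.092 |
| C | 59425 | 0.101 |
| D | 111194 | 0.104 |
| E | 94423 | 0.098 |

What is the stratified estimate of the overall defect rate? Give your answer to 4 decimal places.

N = 120422 + 37136 + 59425 + 111194 + 94423 = 422600.
Overall proportion = Σ (Nₕ/N)·p̂ₕ.
Σ Nₕp̂ₕ = 2288.018 + 3416.512 + 6001.925 + 11564.176 + 9253.454 = 32524.085.
32524.085 / 422600 = 0.076962... → 0.0770.

0.0770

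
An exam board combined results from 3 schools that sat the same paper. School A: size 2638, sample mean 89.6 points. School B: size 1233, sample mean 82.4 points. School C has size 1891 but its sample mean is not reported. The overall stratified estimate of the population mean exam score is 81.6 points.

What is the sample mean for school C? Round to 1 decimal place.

69.9

Σ Nₕx̄ₕ = N·μ, so 1891·x̄_C = 5762·81.6 − (2638·89.6 + 1233·82.4).
= 470179.2 − 337964 = 132215.2.
x̄_C = 132215.2 / 1891 = 69.918... → 69.9.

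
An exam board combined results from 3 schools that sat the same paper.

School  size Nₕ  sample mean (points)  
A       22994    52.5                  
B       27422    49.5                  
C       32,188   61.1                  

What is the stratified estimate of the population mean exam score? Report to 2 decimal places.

N = 22994 + 27422 + 32188 = 82604.
Overall mean = Σ (Nₕ/N)·x̄ₕ — weight by population share, not a simple average.
Σ Nₕx̄ₕ = 22994·52.5 + 27422·49.5 + 32188·61.1 = 1207185 + 1357389 + 1966686.8 = 4531260.8.
Divide by N: 4531260.8 / 82604 = 54.8552... → 54.86.

54.86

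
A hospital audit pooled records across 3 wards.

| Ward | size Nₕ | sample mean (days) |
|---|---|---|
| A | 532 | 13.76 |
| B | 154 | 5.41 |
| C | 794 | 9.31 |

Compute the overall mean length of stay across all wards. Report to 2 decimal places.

10.50

N = 1480; weights Wₕ = Nₕ/N = (0.3595, 0.1041, 0.5365).
x̄_st = Σ Wₕ·x̄ₕ = 0.3595·13.76 + 0.1041·5.41 + 0.5365·9.31 ≈ 10.5038...
→ 10.50.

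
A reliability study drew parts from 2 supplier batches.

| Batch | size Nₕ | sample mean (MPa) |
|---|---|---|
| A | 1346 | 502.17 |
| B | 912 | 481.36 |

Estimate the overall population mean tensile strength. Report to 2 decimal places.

493.76

x̄_st = (Σ Nₕx̄ₕ) / (Σ Nₕ) = (1346·502.17 + 912·481.36) / 2258
= 1114921.14 / 2258 = 493.7649... → 493.76.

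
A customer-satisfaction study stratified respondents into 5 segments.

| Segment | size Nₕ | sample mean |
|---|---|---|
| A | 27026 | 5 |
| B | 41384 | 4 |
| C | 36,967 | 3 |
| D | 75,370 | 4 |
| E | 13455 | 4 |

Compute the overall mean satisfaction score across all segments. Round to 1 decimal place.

x̄_st = (Σ Nₕx̄ₕ) / (Σ Nₕ) = (27026·5 + 41384·4 + 36967·3 + 75370·4 + 13455·4) / 194202
= 766867 / 194202 = 3.949... → 3.9.

3.9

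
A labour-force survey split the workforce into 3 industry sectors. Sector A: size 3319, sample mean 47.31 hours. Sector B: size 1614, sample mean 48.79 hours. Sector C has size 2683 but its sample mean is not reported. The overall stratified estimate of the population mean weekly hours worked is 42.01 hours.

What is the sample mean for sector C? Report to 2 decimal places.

N = 3319 + 1614 + 2683 = 7616.
Overall total = μ·N = 42.01·7616 = 319948.16.
Subtract the known strata: 3319·47.31 + 1614·48.79 = 235768.95.
Remaining total for sector C: 319948.16 − 235768.95 = 84179.21.
Divide by its size: 84179.21 / 2683 = 31.3750... → 31.38.

31.38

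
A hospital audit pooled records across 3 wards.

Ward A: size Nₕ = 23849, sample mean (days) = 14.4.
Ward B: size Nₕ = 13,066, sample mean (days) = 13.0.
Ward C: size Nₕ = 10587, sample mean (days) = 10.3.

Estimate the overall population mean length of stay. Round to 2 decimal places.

13.10

N = 47502; weights Wₕ = Nₕ/N = (0.5021, 0.2751, 0.2229).
x̄_st = Σ Wₕ·x̄ₕ = 0.5021·14.4 + 0.2751·13.0 + 0.2229·10.3 ≈ 13.1011...
→ 13.10.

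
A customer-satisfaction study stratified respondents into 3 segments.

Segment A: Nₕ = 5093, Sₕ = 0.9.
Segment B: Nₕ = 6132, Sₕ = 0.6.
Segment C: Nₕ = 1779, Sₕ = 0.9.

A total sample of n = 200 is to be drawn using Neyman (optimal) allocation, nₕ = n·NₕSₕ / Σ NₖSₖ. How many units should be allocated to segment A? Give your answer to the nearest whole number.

Σ NₕSₕ = 5093·0.9 + 6132·0.6 + 1779·0.9 = 9864.
Share for A: 4583.7/9864 = 0.46469.
n_A = 200 × 0.46469 = 92.938... → 93.

93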